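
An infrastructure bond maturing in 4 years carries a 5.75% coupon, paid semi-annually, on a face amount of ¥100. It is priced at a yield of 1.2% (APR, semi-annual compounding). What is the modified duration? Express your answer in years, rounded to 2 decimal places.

Periodic yield y = 0.006. First find Macaulay duration:
  t   CF        PV=CF/(1+0.006)^t    t·PV
  1        2.875         2.8579         2.8579
  2        2.875         2.8408         5.6816
  3        2.875         2.8239         8.4716
  4        2.875         2.8070        11.2281
  5        2.875         2.7903        13.9514
  6        2.875         2.7736        16.6418
  7        2.875         2.7571        19.2997
  8      102.875        98.0677       784.5416
  Σ                    117.7183       862.6737
P = 117.7183; Macaulay duration = 862.6737 / 117.7183 = 7.32829 half-year periods = 3.66415 years.
Modified duration = D_Mac / (1 + y) = 3.66415 / 1.006 = 3.64229 years.

3.64 years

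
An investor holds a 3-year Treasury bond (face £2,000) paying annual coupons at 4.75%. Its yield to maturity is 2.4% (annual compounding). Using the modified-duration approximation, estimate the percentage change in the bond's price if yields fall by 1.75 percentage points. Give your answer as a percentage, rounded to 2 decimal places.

Periodic yield y = 0.024. Modified duration first:
  t   CF        PV=CF/(1+0.024)^t    t·PV
  1        95.00        92.7734        92.7734
  2        95.00        90.5991       181.1981
  3     2,095.00     1,951.1208     5,853.3624
  Σ                  2,134.4933     6,127.3339
P = 2,134.4933; D_Mac = 2.87063 yrs; D_mod = 2.87063/(1+0.024) = 2.80335 yrs.
ΔP/P ≈ -D_mod · Δy = -2.80335 × (-0.0175) = +0.049059 = +4.9059%.

+4.91%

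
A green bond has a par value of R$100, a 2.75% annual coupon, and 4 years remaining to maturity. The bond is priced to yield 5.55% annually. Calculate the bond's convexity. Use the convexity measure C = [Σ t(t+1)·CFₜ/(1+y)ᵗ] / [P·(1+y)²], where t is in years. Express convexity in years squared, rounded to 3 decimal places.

With y = 0.0555:
  t   CF        PV=CF/(1+0.0555)^t    t·PV        t(t+1)·PV
  1         2.75         2.6054         2.6054           5.2108
  2         2.75         2.4684         4.9368          14.8104
  3         2.75         2.3386         7.0158          28.0633
  4       102.75        82.7845       331.1379       1,655.6894
  Σ                     90.1969       345.6959       1,703.7740
P = 90.1969.
Convexity = Σ t(t+1)·PV / [P·(1+y)²] = 1,703.7740 / (90.1969 × 1.114080) = 16.95524.

16.955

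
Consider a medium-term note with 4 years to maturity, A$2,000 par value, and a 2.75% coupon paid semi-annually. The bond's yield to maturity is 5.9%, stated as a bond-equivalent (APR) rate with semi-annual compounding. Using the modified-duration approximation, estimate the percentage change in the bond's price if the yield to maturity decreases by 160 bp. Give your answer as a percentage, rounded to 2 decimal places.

+5.91%

Periodic yield y = 0.0295. Modified duration first:
  t   CF        PV=CF/(1+0.0295)^t    t·PV
  1        27.50        26.7120        26.7120
  2        27.50        25.9466        51.8931
  3        27.50        25.2031        75.6092
  4        27.50        24.4809        97.9236
  5        27.50        23.7794       118.8970
  6        27.50        23.0980       138.5881
  7        27.50        22.4361       157.0530
  8     2,027.50     1,606.7565    12,854.0517
  Σ                  1,778.4126    13,520.7278
P = 1,778.4126; D_Mac = 7.60269 half-year periods = 3.80135 yrs; D_mod = 3.80135/(1+0.0295) = 3.69242 yrs.
ΔP/P ≈ -D_mod · Δy = -3.69242 × (-0.016) = +0.059079 = +5.9079%.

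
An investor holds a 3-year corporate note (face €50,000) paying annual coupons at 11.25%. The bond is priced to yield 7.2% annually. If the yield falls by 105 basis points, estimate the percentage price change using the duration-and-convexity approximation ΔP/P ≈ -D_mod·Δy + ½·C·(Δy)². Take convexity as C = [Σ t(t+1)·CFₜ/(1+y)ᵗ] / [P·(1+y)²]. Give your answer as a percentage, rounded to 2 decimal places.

With y = 0.072:
  t   CF        PV=CF/(1+0.072)^t    t·PV        t(t+1)·PV
  1     5,625.00     5,247.2015     5,247.2015      10,494.4030
  2     5,625.00     4,894.7775     9,789.5550      29,368.6651
  3    55,625.00    45,152.9020   135,458.7060     541,834.8241
  Σ                 55,294.8810   150,495.4625     581,697.8921
P = 55,294.8810; D_Mac = 2.72169 yrs; D_mod = 2.53889 yrs; C = 9.15425.
Duration effect: -2.53889 × (-0.0105) = +0.026658
Convexity effect: 0.5 × 9.15425 × (-0.0105)² = +0.0005046
ΔP/P ≈ +0.026658 + 0.0005046 = +0.027163 = +2.7163%.

+2.72%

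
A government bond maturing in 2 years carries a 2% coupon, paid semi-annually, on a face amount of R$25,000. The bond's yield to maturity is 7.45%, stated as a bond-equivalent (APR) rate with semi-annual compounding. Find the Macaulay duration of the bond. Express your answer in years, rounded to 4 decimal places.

1.9686 years

Periodic yield y = 0.03725. Discount each cash flow and weight by its period:
  t   CF        PV=CF/(1+0.03725)^t    t·PV
  1       250.00       241.0219       241.0219
  2       250.00       232.3663       464.7326
  3       250.00       224.0215       672.0645
  4    25,250.00    21,813.6132    87,254.4529
  Σ                 22,511.0229    88,632.2719
Price P = Σ PV = 22,511.0229.
Macaulay duration = Σ(t·PV) / P = 88,632.2719 / 22,511.0229 = 3.93728 half-year periods.
In years: 3.93728 / 2 = 1.96864 years.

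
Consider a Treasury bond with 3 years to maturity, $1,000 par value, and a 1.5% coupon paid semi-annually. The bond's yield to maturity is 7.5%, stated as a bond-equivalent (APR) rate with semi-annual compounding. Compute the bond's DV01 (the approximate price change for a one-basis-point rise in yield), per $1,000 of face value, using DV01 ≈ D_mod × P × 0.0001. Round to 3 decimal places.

Periodic yield y = 0.0375.
  t   CF        PV=CF/(1+0.0375)^t    t·PV
  1         7.50         7.2289         7.2289
  2         7.50         6.9676        13.9353
  3         7.50         6.7158        20.1474
  4         7.50         6.4730        25.8922
  5         7.50         6.2391        31.1954
  6     1,007.50       807.8234     4,846.9403
  Σ                    841.4479     4,945.3395
P = 841.4479; D_Mac = 5.87718 half-year periods = 2.93859 yrs; D_mod = 2.83238 yrs.
DV01 ≈ 2.83238 × 841.4479 × 0.0001 = 0.238330.

$0.238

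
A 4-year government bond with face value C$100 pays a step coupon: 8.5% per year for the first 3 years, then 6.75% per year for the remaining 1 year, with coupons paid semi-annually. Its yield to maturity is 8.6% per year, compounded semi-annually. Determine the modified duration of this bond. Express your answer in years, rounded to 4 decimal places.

3.3259 years

Periodic yield y = 0.043. First find Macaulay duration:
  t   CF        PV=CF/(1+0.043)^t    t·PV
  1        4.250         4.0748         4.0748
  2        4.250         3.9068         7.8136
  3        4.250         3.7457        11.2372
  4        4.250         3.5913        14.3652
  5        4.250         3.4432        17.2162
  6        4.250         3.3013        19.8077
  7        3.375         2.5135        17.5947
  8      103.375        73.8144       590.5151
  Σ                     98.3910       682.6245
P = 98.3910; Macaulay duration = 682.6245 / 98.3910 = 6.93787 half-year periods = 3.46894 years.
Modified duration = D_Mac / (1 + y) = 3.46894 / 1.043 = 3.32592 years.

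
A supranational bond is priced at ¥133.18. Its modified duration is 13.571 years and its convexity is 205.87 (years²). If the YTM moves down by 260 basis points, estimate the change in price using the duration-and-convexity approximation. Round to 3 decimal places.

+¥56.259

Duration effect: -D_mod·Δy = -13.571 × (-0.026) = +0.352846
Convexity effect: ½·C·(Δy)² = 0.5 × 205.87 × (-0.026)² = +0.06958406
ΔP/P ≈ +0.352846 + 0.06958406 = +0.42243006
ΔP ≈ 133.18 × (+0.42243006) = +56.2592353908.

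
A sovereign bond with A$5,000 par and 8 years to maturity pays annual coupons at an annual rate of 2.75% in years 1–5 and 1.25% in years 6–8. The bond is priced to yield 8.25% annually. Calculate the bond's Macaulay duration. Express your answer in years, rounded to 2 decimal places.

7.11 years

Periodic yield y = 0.0825. Discount each cash flow and weight by its year:
  t   CF        PV=CF/(1+0.0825)^t    t·PV
  1       137.50       127.0208       127.0208
  2       137.50       117.3402       234.6804
  3       137.50       108.3974       325.1923
  4       137.50       100.1362       400.5448
  5       137.50        92.5046       462.5228
  6        62.50        38.8430       233.0579
  7        62.50        35.8827       251.1787
  8     5,062.50     2,684.9846    21,479.8766
  Σ                  3,305.1094    23,514.0743
Price P = Σ PV = 3,305.1094.
Macaulay duration = Σ(t·PV) / P = 23,514.0743 / 3,305.1094 = 7.11446 years.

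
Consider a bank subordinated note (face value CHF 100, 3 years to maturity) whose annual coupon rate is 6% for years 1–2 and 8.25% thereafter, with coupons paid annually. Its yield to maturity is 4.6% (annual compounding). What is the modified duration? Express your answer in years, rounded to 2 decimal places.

2.71 years

Periodic yield y = 0.046. First find Macaulay duration:
  t   CF        PV=CF/(1+0.046)^t    t·PV
  1         6.00         5.7361         5.7361
  2         6.00         5.4839        10.9678
  3       108.25        94.5873       283.7619
  Σ                    105.8073       300.4658
P = 105.8073; Macaulay duration = 300.4658 / 105.8073 = 2.83974 years.
Modified duration = D_Mac / (1 + y) = 2.83974 / 1.046 = 2.71486 years.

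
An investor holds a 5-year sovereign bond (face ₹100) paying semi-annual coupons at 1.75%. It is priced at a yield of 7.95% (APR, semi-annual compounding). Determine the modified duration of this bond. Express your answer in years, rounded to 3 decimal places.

Periodic yield y = 0.03975. First find Macaulay duration:
  t   CF        PV=CF/(1+0.03975)^t    t·PV
  1        0.875         0.8415         0.8415
  2        0.875         0.8094         1.6188
  3        0.875         0.7784         2.3353
  4        0.875         0.7487         2.9947
  5        0.875         0.7201         3.6003
  6        0.875         0.6925         4.1551
  7        0.875         0.6660         4.6623
  8        0.875         0.6406         5.1247
  9        0.875         0.6161         5.5449
  10     100.875        68.3116       683.1157
  Σ                     74.8249       713.9932
P = 74.8249; Macaulay duration = 713.9932 / 74.8249 = 9.54219 half-year periods = 4.77109 years.
Modified duration = D_Mac / (1 + y) = 4.77109 / 1.03975 = 4.58869 years.

4.589 years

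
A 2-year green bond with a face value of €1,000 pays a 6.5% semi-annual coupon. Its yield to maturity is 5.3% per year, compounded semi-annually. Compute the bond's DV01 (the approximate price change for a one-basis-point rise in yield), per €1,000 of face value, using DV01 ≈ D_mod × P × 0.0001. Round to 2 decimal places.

€0.19

Periodic yield y = 0.0265.
  t   CF        PV=CF/(1+0.0265)^t    t·PV
  1        32.50        31.6610        31.6610
  2        32.50        30.8436        61.6873
  3        32.50        30.0474        90.1421
  4     1,032.50       929.9385     3,719.7541
  Σ                  1,022.4905     3,903.2445
P = 1,022.4905; D_Mac = 3.81739 half-year periods = 1.90869 yrs; D_mod = 1.85942 yrs.
DV01 ≈ 1.85942 × 1,022.4905 × 0.0001 = 0.190124.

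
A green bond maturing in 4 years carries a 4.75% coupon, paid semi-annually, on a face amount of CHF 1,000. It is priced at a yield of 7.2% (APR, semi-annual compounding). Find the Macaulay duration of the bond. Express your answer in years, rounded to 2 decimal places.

3.67 years

Periodic yield y = 0.036. Discount each cash flow and weight by its period:
  t   CF        PV=CF/(1+0.036)^t    t·PV
  1        23.75        22.9247        22.9247
  2        23.75        22.1281        44.2562
  3        23.75        21.3592        64.0775
  4        23.75        20.6170        82.4678
  5        23.75        19.9005        99.5027
  6        23.75        19.2090       115.2541
  7        23.75        18.5415       129.7906
  8     1,023.75       771.4644     6,171.7149
  Σ                    916.1444     6,729.9886
Price P = Σ PV = 916.1444.
Macaulay duration = Σ(t·PV) / P = 6,729.9886 / 916.1444 = 7.34599 half-year periods.
In years: 7.34599 / 2 = 3.67300 years.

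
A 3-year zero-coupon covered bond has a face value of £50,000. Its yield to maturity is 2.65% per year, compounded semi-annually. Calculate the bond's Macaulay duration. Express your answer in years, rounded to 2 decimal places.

3.00 years

A zero-coupon bond has a single cash flow at maturity, so its Macaulay duration equals its maturity: 3 years.
(Equivalently: 6 semi-annual periods ÷ 2 = 3 years.)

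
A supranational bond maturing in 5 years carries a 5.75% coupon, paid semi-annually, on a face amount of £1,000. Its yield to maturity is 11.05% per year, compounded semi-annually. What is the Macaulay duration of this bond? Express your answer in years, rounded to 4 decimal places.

Periodic yield y = 0.05525. Discount each cash flow and weight by its period:
  t   CF        PV=CF/(1+0.05525)^t    t·PV
  1        28.75        27.2447        27.2447
  2        28.75        25.8183        51.6365
  3        28.75        24.4665        73.3995
  4        28.75        23.1855        92.7420
  5        28.75        21.9716       109.8578
  6        28.75        20.8212       124.9272
  7        28.75        19.7311       138.1174
  8        28.75        18.6980       149.5839
  9        28.75        17.7190       159.4711
  10    1,028.75       600.8364     6,008.3641
  Σ                    800.4922     6,935.3443
Price P = Σ PV = 800.4922.
Macaulay duration = Σ(t·PV) / P = 6,935.3443 / 800.4922 = 8.66385 half-year periods.
In years: 8.66385 / 2 = 4.33192 years.

4.3319 years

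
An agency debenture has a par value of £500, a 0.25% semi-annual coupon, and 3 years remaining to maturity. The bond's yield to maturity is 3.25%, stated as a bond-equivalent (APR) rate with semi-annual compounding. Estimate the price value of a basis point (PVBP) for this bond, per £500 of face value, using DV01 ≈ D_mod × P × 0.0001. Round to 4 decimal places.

Periodic yield y = 0.01625.
  t   CF        PV=CF/(1+0.01625)^t    t·PV
  1        0.625         0.6150         0.6150
  2        0.625         0.6052         1.2103
  3        0.625         0.5955         1.7865
  4        0.625         0.5860         2.3439
  5        0.625         0.5766         2.8830
  6      500.625       454.4741     2,726.8449
  Σ                    457.4524     2,735.6836
P = 457.4524; D_Mac = 5.98026 half-year periods = 2.99013 yrs; D_mod = 2.94232 yrs.
DV01 ≈ 2.94232 × 457.4524 × 0.0001 = 0.134597.

£0.1346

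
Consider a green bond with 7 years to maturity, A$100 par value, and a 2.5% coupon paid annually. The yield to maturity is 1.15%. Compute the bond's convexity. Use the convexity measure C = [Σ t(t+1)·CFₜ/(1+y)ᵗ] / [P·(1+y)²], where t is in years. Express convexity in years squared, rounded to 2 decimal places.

49.88

With y = 0.0115:
  t   CF        PV=CF/(1+0.0115)^t    t·PV        t(t+1)·PV
  1         2.50         2.4716         2.4716           4.9432
  2         2.50         2.4435         4.8870          14.6609
  3         2.50         2.4157         7.2471          28.9884
  4         2.50         2.3882         9.5529          47.7646
  5         2.50         2.3611        11.8054          70.8324
  6         2.50         2.3342        14.0054          98.0379
  7       102.50        94.6156       662.3091       5,298.4725
  Σ                    109.0299       712.2784       5,563.6998
P = 109.0299.
Convexity = Σ t(t+1)·PV / [P·(1+y)²] = 5,563.6998 / (109.0299 × 1.023132) = 49.87540.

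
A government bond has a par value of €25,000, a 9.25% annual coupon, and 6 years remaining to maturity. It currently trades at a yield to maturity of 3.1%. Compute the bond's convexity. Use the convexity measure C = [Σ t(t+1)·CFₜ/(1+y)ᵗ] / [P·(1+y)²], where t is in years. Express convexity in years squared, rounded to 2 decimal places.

31.03

With y = 0.031:
  t   CF        PV=CF/(1+0.031)^t    t·PV        t(t+1)·PV
  1     2,312.50     2,242.9680     2,242.9680       4,485.9360
  2     2,312.50     2,175.5267     4,351.0533      13,053.1600
  3     2,312.50     2,110.1132     6,330.3395      25,321.3579
  4     2,312.50     2,046.6665     8,186.6660      40,933.3299
  5     2,312.50     1,985.1275     9,925.6377      59,553.8263
  6    27,312.50    22,740.9950   136,445.9700     955,121.7898
  Σ                 33,301.3968   167,482.6345   1,098,469.3999
P = 33,301.3968.
Convexity = Σ t(t+1)·PV / [P·(1+y)²] = 1,098,469.3999 / (33,301.3968 × 1.062961) = 31.03189.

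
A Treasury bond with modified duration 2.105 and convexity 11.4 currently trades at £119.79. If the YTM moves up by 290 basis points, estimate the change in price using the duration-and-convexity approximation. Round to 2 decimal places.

Duration effect: -D_mod·Δy = -2.105 × (+0.029) = -0.061045
Convexity effect: ½·C·(Δy)² = 0.5 × 11.4 × (0.029)² = +0.0047937
ΔP/P ≈ -0.061045 + 0.0047937 = -0.0562513
ΔP ≈ 119.79 × (-0.0562513) = -6.738343227.

-£6.74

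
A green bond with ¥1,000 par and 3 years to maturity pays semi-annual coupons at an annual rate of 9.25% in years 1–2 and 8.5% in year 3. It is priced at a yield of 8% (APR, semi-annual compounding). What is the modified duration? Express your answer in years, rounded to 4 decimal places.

Periodic yield y = 0.04. First find Macaulay duration:
  t   CF        PV=CF/(1+0.04)^t    t·PV
  1        46.25        44.4712        44.4712
  2        46.25        42.7607        85.5214
  3        46.25        41.1161       123.3482
  4        46.25        39.5347       158.1388
  5        42.50        34.9319       174.6595
  6     1,042.50       823.9029     4,943.4174
  Σ                  1,026.7174     5,529.5565
P = 1,026.7174; Macaulay duration = 5,529.5565 / 1,026.7174 = 5.38567 half-year periods = 2.69283 years.
Modified duration = D_Mac / (1 + y) = 2.69283 / 1.04 = 2.58926 years.

2.5893 years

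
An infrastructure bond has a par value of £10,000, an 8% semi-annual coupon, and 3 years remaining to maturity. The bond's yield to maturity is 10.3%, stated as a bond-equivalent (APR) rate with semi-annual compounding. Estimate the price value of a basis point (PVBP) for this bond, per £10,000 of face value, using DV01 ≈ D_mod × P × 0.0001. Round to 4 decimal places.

Periodic yield y = 0.0515.
  t   CF        PV=CF/(1+0.0515)^t    t·PV
  1       400.00       380.4089       380.4089
  2       400.00       361.7774       723.5548
  3       400.00       344.0584     1,032.1752
  4       400.00       327.2072     1,308.8289
  5       400.00       311.1814     1,555.9069
  6    10,400.00     7,694.4517    46,166.7101
  Σ                  9,419.0850    51,167.5849
P = 9,419.0850; D_Mac = 5.43233 half-year periods = 2.71617 yrs; D_mod = 2.58313 yrs.
DV01 ≈ 2.58313 × 9,419.0850 × 0.0001 = 2.433076.

£2.4331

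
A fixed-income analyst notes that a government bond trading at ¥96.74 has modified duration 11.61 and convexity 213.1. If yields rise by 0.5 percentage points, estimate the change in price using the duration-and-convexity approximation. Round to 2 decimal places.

-¥5.36

Duration effect: -D_mod·Δy = -11.61 × (+0.005) = -0.058050
Convexity effect: ½·C·(Δy)² = 0.5 × 213.1 × (0.005)² = +0.00266375
ΔP/P ≈ -0.058050 + 0.00266375 = -0.05538625
ΔP ≈ 96.74 × (-0.05538625) = -5.358065825.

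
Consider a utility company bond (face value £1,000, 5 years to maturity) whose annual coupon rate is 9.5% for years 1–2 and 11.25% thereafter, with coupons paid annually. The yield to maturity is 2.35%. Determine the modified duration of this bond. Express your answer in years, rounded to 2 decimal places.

4.21 years

Periodic yield y = 0.0235. First find Macaulay duration:
  t   CF        PV=CF/(1+0.0235)^t    t·PV
  1        95.00        92.8188        92.8188
  2        95.00        90.6876       181.3752
  3       112.50       104.9274       314.7823
  4       112.50       102.5182       410.0730
  5     1,112.50       990.5144     4,952.5719
  Σ                  1,381.4664     5,951.6211
P = 1,381.4664; Macaulay duration = 5,951.6211 / 1,381.4664 = 4.30819 years.
Modified duration = D_Mac / (1 + y) = 4.30819 / 1.0235 = 4.20927 years.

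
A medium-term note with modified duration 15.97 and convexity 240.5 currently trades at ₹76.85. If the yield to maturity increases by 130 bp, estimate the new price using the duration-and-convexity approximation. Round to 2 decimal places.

₹62.46

Duration effect: -D_mod·Δy = -15.97 × (+0.013) = -0.207610
Convexity effect: ½·C·(Δy)² = 0.5 × 240.5 × (0.013)² = +0.02032225
ΔP/P ≈ -0.207610 + 0.02032225 = -0.18728775
New price ≈ 76.85 × (1 - 0.18728775) = 62.4569364125.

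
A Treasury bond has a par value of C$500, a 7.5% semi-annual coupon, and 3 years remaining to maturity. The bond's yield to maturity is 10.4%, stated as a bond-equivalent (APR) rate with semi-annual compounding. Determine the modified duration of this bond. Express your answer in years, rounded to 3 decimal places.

Periodic yield y = 0.052. First find Macaulay duration:
  t   CF        PV=CF/(1+0.052)^t    t·PV
  1        18.75        17.8232        17.8232
  2        18.75        16.9422        33.8844
  3        18.75        16.1048        48.3143
  4        18.75        15.3087        61.2348
  5        18.75        14.5520        72.7600
  6       518.75       382.7046     2,296.2275
  Σ                    463.4354     2,530.2442
P = 463.4354; Macaulay duration = 2,530.2442 / 463.4354 = 5.45976 half-year periods = 2.72988 years.
Modified duration = D_Mac / (1 + y) = 2.72988 / 1.052 = 2.59494 years.

2.595 years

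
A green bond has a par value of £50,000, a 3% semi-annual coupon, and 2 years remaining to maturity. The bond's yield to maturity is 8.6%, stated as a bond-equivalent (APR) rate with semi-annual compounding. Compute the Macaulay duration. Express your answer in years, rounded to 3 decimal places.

1.953 years

Periodic yield y = 0.043. Discount each cash flow and weight by its period:
  t   CF        PV=CF/(1+0.043)^t    t·PV
  1       750.00       719.0796       719.0796
  2       750.00       689.4339     1,378.8678
  3       750.00       661.0105     1,983.0314
  4    50,750.00    42,884.3481   171,537.3925
  Σ                 44,953.8721   175,618.3713
Price P = Σ PV = 44,953.8721.
Macaulay duration = Σ(t·PV) / P = 175,618.3713 / 44,953.8721 = 3.90664 half-year periods.
In years: 3.90664 / 2 = 1.95332 years.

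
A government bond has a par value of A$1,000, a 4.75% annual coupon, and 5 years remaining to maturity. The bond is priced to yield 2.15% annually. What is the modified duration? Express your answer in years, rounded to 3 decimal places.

4.498 years

Periodic yield y = 0.0215. First find Macaulay duration:
  t   CF        PV=CF/(1+0.0215)^t    t·PV
  1        47.50        46.5002        46.5002
  2        47.50        45.5215        91.0431
  3        47.50        44.5634       133.6903
  4        47.50        43.6255       174.5019
  5     1,047.50       941.8076     4,709.0378
  Σ                  1,122.0182     5,154.7733
P = 1,122.0182; Macaulay duration = 5,154.7733 / 1,122.0182 = 4.59420 years.
Modified duration = D_Mac / (1 + y) = 4.59420 / 1.0215 = 4.49750 years.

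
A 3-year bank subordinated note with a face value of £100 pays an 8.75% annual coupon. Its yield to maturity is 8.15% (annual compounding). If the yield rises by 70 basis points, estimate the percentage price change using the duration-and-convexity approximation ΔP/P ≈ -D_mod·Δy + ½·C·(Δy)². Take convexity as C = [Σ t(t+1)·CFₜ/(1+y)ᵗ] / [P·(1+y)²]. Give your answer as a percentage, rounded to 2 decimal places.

With y = 0.0815:
  t   CF        PV=CF/(1+0.0815)^t    t·PV        t(t+1)·PV
  1         8.75         8.0906         8.0906          16.1812
  2         8.75         7.4809        14.9618          44.8855
  3       108.75        85.9705       257.9116       1,031.6466
  Σ                    101.5421       280.9641       1,092.7133
P = 101.5421; D_Mac = 2.76697 yrs; D_mod = 2.55846 yrs; C = 9.20041.
Duration effect: -2.55846 × (+0.007) = -0.017909
Convexity effect: 0.5 × 9.20041 × (0.007)² = +0.0002254
ΔP/P ≈ -0.017909 + 0.0002254 = -0.017684 = -1.7684%.

-1.77%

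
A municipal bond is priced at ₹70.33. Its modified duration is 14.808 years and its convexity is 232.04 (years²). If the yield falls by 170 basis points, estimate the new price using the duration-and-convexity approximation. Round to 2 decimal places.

₹90.39

Duration effect: -D_mod·Δy = -14.808 × (-0.017) = +0.251736
Convexity effect: ½·C·(Δy)² = 0.5 × 232.04 × (-0.017)² = +0.03352978
ΔP/P ≈ +0.251736 + 0.03352978 = +0.28526578
New price ≈ 70.33 × (1 + 0.28526578) = 90.3927423074.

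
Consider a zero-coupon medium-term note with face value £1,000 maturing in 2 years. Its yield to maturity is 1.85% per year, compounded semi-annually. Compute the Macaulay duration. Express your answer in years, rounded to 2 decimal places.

2.00 years

A zero-coupon bond has a single cash flow at maturity, so its Macaulay duration equals its maturity: 2 years.
(Equivalently: 4 semi-annual periods ÷ 2 = 2 years.)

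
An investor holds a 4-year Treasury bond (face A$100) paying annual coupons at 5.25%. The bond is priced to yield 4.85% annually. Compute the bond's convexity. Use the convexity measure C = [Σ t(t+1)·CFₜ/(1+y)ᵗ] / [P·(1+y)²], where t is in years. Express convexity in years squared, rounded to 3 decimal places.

With y = 0.0485:
  t   CF        PV=CF/(1+0.0485)^t    t·PV        t(t+1)·PV
  1         5.25         5.0072         5.0072          10.0143
  2         5.25         4.7755         9.5511          28.6532
  3         5.25         4.5546        13.6639          54.6557
  4       105.25        87.0860       348.3440       1,741.7201
  Σ                    101.4233       376.5662       1,835.0433
P = 101.4233.
Convexity = Σ t(t+1)·PV / [P·(1+y)²] = 1,835.0433 / (101.4233 × 1.099352) = 16.45779.

16.458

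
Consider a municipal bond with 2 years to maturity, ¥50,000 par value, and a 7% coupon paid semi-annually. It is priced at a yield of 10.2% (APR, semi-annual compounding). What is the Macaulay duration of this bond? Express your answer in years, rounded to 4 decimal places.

1.8975 years

Periodic yield y = 0.051. Discount each cash flow and weight by its period:
  t   CF        PV=CF/(1+0.051)^t    t·PV
  1     1,750.00     1,665.0809     1,665.0809
  2     1,750.00     1,584.2825     3,168.5649
  3     1,750.00     1,507.4048     4,522.2145
  4    51,750.00    42,413.0486   169,652.1943
  Σ                 47,169.8168   179,008.0546
Price P = Σ PV = 47,169.8168.
Macaulay duration = Σ(t·PV) / P = 179,008.0546 / 47,169.8168 = 3.79497 half-year periods.
In years: 3.79497 / 2 = 1.89749 years.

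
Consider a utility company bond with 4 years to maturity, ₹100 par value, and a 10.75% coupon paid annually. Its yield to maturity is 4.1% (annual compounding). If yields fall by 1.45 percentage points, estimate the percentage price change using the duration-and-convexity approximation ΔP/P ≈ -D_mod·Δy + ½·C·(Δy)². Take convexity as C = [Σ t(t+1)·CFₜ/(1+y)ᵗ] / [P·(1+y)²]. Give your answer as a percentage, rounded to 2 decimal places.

+5.06%

With y = 0.041:
  t   CF        PV=CF/(1+0.041)^t    t·PV        t(t+1)·PV
  1        10.75        10.3266        10.3266          20.6532
  2        10.75         9.9199        19.8398          59.5194
  3        10.75         9.5292        28.5876         114.3504
  4       110.75        94.3063       377.2253       1,886.1265
  Σ                    124.0820       435.9793       2,080.6494
P = 124.0820; D_Mac = 3.51364 yrs; D_mod = 3.37525 yrs; C = 15.47350.
Duration effect: -3.37525 × (-0.0145) = +0.048941
Convexity effect: 0.5 × 15.47350 × (-0.0145)² = +0.0016267
ΔP/P ≈ +0.048941 + 0.0016267 = +0.050568 = +5.0568%.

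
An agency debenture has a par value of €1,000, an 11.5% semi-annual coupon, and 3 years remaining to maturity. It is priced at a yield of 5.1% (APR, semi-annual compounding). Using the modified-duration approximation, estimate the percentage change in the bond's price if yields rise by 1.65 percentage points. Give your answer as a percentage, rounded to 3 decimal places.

Periodic yield y = 0.0255. Modified duration first:
  t   CF        PV=CF/(1+0.0255)^t    t·PV
  1        57.50        56.0702        56.0702
  2        57.50        54.6760       109.3519
  3        57.50        53.3164       159.9492
  4        57.50        51.9906       207.9626
  5        57.50        50.6978       253.4892
  6     1,057.50       909.2146     5,455.2874
  Σ                  1,175.9656     6,242.1106
P = 1,175.9656; D_Mac = 5.30807 half-year periods = 2.65404 yrs; D_mod = 2.65404/(1+0.0255) = 2.58804 yrs.
ΔP/P ≈ -D_mod · Δy = -2.58804 × (+0.0165) = -0.042703 = -4.2703%.

-4.270%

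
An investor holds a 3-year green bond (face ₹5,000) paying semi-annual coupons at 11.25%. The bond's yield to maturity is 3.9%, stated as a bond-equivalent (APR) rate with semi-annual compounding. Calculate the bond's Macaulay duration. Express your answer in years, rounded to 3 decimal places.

Periodic yield y = 0.0195. Discount each cash flow and weight by its period:
  t   CF        PV=CF/(1+0.0195)^t    t·PV
  1       281.25       275.8705       275.8705
  2       281.25       270.5939       541.1879
  3       281.25       265.4183       796.2549
  4       281.25       260.3416     1,041.3665
  5       281.25       255.3621     1,276.8103
  6     5,281.25     4,703.4155    28,220.4930
  Σ                  6,031.0019    32,151.9831
Price P = Σ PV = 6,031.0019.
Macaulay duration = Σ(t·PV) / P = 32,151.9831 / 6,031.0019 = 5.33112 half-year periods.
In years: 5.33112 / 2 = 2.66556 years.

2.666 years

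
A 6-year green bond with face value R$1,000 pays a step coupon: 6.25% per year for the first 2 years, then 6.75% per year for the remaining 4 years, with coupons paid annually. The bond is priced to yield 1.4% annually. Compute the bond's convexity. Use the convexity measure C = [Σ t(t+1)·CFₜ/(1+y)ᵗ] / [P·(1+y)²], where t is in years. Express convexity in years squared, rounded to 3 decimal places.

34.277

With y = 0.014:
  t   CF        PV=CF/(1+0.014)^t    t·PV        t(t+1)·PV
  1        62.50        61.6371        61.6371         123.2742
  2        62.50        60.7861       121.5722         364.7165
  3        67.50        64.7426       194.2277         776.9108
  4        67.50        63.8487       255.3947       1,276.9737
  5        67.50        62.9671       314.8357       1,889.0143
  6     1,067.50       982.0648     5,892.3889      41,246.7224
  Σ                  1,296.0464     6,840.0563      45,677.6119
P = 1,296.0464.
Convexity = Σ t(t+1)·PV / [P·(1+y)²] = 45,677.6119 / (1,296.0464 × 1.028196) = 34.27733.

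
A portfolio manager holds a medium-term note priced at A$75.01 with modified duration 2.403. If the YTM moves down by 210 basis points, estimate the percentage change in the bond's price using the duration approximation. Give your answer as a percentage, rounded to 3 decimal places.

+5.046%

Duration approximation: ΔP/P ≈ -D_mod · Δy = -2.403 × (-0.021) = +0.050463.
As a percentage: +5.0463%.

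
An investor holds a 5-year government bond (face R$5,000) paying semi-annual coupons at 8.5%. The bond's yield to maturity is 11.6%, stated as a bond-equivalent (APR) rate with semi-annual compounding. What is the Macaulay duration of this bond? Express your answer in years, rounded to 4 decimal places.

4.1144 years

Periodic yield y = 0.058. Discount each cash flow and weight by its period:
  t   CF        PV=CF/(1+0.058)^t    t·PV
  1       212.50       200.8507       200.8507
  2       212.50       189.8399       379.6799
  3       212.50       179.4328       538.2985
  4       212.50       169.5963       678.3850
  5       212.50       160.2989       801.4946
  6       212.50       151.5113       909.0676
  7       212.50       143.2054     1,002.4375
  8       212.50       135.3548     1,082.8382
  9       212.50       127.9346     1,151.4112
  10    5,212.50     2,966.1246    29,661.2460
  Σ                  4,424.1492    36,405.7092
Price P = Σ PV = 4,424.1492.
Macaulay duration = Σ(t·PV) / P = 36,405.7092 / 4,424.1492 = 8.22886 half-year periods.
In years: 8.22886 / 2 = 4.11443 years.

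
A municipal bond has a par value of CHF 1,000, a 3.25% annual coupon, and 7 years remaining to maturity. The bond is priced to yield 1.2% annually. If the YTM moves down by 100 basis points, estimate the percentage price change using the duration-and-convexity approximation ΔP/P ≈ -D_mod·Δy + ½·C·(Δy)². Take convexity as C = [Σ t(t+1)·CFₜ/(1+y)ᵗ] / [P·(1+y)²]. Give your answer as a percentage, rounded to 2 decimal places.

+6.59%

With y = 0.012:
  t   CF        PV=CF/(1+0.012)^t    t·PV        t(t+1)·PV
  1        32.50        32.1146        32.1146          64.2292
  2        32.50        31.7338        63.4676         190.4029
  3        32.50        31.3575        94.0726         376.2903
  4        32.50        30.9857       123.9428         619.7140
  5        32.50        30.6183       153.0914         918.5484
  6        32.50        30.2552       181.5313       1,270.7192
  7     1,032.50       949.7876     6,648.5129      53,188.1028
  Σ                  1,136.8527     7,296.7332      56,628.0069
P = 1,136.8527; D_Mac = 6.41836 yrs; D_mod = 6.34226 yrs; C = 48.63692.
Duration effect: -6.34226 × (-0.01) = +0.063423
Convexity effect: 0.5 × 48.63692 × (-0.01)² = +0.0024318
ΔP/P ≈ +0.063423 + 0.0024318 = +0.065854 = +6.5854%.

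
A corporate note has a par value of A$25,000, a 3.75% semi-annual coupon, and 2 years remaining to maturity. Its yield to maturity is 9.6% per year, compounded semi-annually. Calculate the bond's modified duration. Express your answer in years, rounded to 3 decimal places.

1.853 years

Periodic yield y = 0.048. First find Macaulay duration:
  t   CF        PV=CF/(1+0.048)^t    t·PV
  1       468.75       447.2805       447.2805
  2       468.75       426.7944       853.5888
  3       468.75       407.2466     1,221.7397
  4    25,468.75    21,113.6102    84,454.4409
  Σ                 22,394.9317    86,977.0499
P = 22,394.9317; Macaulay duration = 86,977.0499 / 22,394.9317 = 3.88378 half-year periods = 1.94189 years.
Modified duration = D_Mac / (1 + y) = 1.94189 / 1.048 = 1.85295 years.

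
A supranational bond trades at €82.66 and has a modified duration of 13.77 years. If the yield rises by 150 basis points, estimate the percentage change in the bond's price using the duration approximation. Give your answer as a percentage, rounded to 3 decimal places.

-20.655%

Duration approximation: ΔP/P ≈ -D_mod · Δy = -13.77 × (+0.015) = -0.206550.
As a percentage: -20.6550%.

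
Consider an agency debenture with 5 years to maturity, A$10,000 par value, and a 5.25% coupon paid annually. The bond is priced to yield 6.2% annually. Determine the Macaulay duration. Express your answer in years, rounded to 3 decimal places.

Periodic yield y = 0.062. Discount each cash flow and weight by its year:
  t   CF        PV=CF/(1+0.062)^t    t·PV
  1       525.00       494.3503       494.3503
  2       525.00       465.4899       930.9798
  3       525.00       438.3144     1,314.9432
  4       525.00       412.7254     1,650.9017
  5    10,525.00     7,791.1133    38,955.5666
  Σ                  9,601.9934    43,346.7417
Price P = Σ PV = 9,601.9934.
Macaulay duration = Σ(t·PV) / P = 43,346.7417 / 9,601.9934 = 4.51435 years.

4.514 years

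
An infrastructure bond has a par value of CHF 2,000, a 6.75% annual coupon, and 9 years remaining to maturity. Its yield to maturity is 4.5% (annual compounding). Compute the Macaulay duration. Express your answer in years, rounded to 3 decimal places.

Periodic yield y = 0.045. Discount each cash flow and weight by its year:
  t   CF        PV=CF/(1+0.045)^t    t·PV
  1       135.00       129.1866       129.1866
  2       135.00       123.6235       247.2471
  3       135.00       118.3000       354.9001
  4       135.00       113.2058       452.8231
  5       135.00       108.3309       541.6545
  6       135.00       103.6659       621.9955
  7       135.00        99.2018       694.4129
  8       135.00        94.9300       759.4399
  9     2,135.00     1,436.6510    12,929.8586
  Σ                  2,327.0956    16,731.5184
Price P = Σ PV = 2,327.0956.
Macaulay duration = Σ(t·PV) / P = 16,731.5184 / 2,327.0956 = 7.18987 years.

7.190 years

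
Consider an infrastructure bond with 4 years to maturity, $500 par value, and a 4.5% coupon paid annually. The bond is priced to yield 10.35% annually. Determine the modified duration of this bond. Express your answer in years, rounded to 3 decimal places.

Periodic yield y = 0.1035. First find Macaulay duration:
  t   CF        PV=CF/(1+0.1035)^t    t·PV
  1        22.50        20.3897        20.3897
  2        22.50        18.4773        36.9545
  3        22.50        16.7442        50.2327
  4       522.50       352.3684     1,409.4736
  Σ                    407.9796     1,517.0505
P = 407.9796; Macaulay duration = 1,517.0505 / 407.9796 = 3.71845 years.
Modified duration = D_Mac / (1 + y) = 3.71845 / 1.1035 = 3.36968 years.

3.370 years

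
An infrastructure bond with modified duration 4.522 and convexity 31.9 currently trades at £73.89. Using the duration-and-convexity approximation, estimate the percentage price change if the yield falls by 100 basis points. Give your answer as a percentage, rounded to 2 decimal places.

+4.68%

Duration effect: -D_mod·Δy = -4.522 × (-0.01) = +0.045220
Convexity effect: ½·C·(Δy)² = 0.5 × 31.9 × (-0.01)² = +0.0015950
ΔP/P ≈ +0.045220 + 0.0015950 = +0.046815
= +4.6815%.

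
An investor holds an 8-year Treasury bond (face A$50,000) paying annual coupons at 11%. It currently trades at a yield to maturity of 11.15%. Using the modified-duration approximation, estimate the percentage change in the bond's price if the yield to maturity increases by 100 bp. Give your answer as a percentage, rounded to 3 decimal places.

-5.131%

Periodic yield y = 0.1115. Modified duration first:
  t   CF        PV=CF/(1+0.1115)^t    t·PV
  1     5,500.00     4,948.2681     4,948.2681
  2     5,500.00     4,451.8831     8,903.7663
  3     5,500.00     4,005.2930    12,015.8789
  4     5,500.00     3,603.5024    14,414.0098
  5     5,500.00     3,242.0175    16,210.0875
  6     5,500.00     2,916.7949    17,500.7692
  7     5,500.00     2,624.1969    18,369.3784
  8    55,500.00    23,824.1408   190,593.1263
  Σ                 49,616.0967   282,955.2845
P = 49,616.0967; D_Mac = 5.70289 yrs; D_mod = 5.70289/(1+0.1115) = 5.13081 yrs.
ΔP/P ≈ -D_mod · Δy = -5.13081 × (+0.01) = -0.051308 = -5.1308%.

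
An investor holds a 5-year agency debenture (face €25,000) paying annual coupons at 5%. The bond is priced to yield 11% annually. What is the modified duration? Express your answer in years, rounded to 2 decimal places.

4.03 years

Periodic yield y = 0.11. First find Macaulay duration:
  t   CF        PV=CF/(1+0.11)^t    t·PV
  1     1,250.00     1,126.1261     1,126.1261
  2     1,250.00     1,014.5280     2,029.0561
  3     1,250.00       913.9892     2,741.9677
  4     1,250.00       823.4137     3,293.6549
  5    26,250.00    15,578.0974    77,890.4868
  Σ                 19,456.1545    87,081.2916
P = 19,456.1545; Macaulay duration = 87,081.2916 / 19,456.1545 = 4.47577 years.
Modified duration = D_Mac / (1 + y) = 4.47577 / 1.11 = 4.03223 years.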